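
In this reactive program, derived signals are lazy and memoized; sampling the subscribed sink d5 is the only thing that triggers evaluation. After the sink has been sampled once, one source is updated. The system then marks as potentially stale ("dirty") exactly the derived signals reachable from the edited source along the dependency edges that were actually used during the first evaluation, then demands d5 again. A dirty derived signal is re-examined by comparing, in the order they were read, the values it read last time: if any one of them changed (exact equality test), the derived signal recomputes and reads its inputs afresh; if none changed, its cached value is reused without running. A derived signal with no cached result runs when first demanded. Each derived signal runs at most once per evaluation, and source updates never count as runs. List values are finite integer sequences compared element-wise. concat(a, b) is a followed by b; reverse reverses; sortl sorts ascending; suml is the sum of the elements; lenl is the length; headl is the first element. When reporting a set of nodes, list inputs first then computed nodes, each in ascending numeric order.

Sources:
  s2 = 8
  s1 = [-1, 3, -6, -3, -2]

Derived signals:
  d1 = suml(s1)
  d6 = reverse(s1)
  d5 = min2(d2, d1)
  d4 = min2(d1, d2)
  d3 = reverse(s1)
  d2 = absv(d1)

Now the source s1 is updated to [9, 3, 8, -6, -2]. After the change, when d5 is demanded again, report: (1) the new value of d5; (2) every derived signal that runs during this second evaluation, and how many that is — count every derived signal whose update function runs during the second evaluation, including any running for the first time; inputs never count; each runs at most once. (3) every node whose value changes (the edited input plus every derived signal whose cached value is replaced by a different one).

Demanding d5 again yields 12.
3 derived signals run: d1, d2, d5.
The nodes whose values change: s1, d1, d2, d5.

First demand of the output computes:
  d1 = suml([-1, 3, -6, -3, -2]) = -9
  d2 = absv(-9) = 9
  d5 = min2(9, -9) = -9

After the edit, cleaning proceeds:
  d1: a read changed (s1 [-1, 3, -6, -3, -2]->[9, 3, 8, -6, -2]) — executes, giving 12.
  d2: a read changed (d1 -9->12) — executes, giving 12.
  d5: a read changed (d2 9->12; d1 -9->12) — executes, giving 12.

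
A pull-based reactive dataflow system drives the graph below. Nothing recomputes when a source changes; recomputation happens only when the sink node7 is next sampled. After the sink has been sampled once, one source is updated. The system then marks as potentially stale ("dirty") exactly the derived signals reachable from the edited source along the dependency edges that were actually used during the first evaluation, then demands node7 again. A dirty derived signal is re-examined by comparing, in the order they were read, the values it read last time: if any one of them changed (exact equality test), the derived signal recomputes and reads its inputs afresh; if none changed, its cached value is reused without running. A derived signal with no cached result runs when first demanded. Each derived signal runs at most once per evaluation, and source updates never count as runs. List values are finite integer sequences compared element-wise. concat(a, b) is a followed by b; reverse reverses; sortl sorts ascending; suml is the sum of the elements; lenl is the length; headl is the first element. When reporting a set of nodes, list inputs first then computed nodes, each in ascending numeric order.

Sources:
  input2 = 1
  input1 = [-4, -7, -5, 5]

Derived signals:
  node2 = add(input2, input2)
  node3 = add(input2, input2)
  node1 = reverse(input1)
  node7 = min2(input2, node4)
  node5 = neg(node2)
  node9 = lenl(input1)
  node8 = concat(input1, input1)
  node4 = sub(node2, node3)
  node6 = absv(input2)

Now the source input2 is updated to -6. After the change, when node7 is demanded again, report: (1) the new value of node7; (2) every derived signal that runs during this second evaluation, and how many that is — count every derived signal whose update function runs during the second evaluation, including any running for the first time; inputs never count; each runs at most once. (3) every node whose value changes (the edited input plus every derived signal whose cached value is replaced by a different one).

New value of node7: -6.
Derived signals that run: node2, node3, node4, node7 — 4 in total.
Values that change: input2, node2, node3, node7.

First evaluation (everything demanded from the output):
  node2 = add(1, 1) = 2
  node3 = add(1, 1) = 2
  node4 = sub(2, 2) = 0
  node7 = min2(1, 0) = 0

Propagation after the edit:
  node2: runs — input2 1->-6; input2 1->-6; result -12.
  node3: runs — input2 1->-6; input2 1->-6; result -12.
  node4: runs — node2 2->-12; node3 2->-12; result 0 (same value as before).
  node7: runs — input2 1->-6; result -6.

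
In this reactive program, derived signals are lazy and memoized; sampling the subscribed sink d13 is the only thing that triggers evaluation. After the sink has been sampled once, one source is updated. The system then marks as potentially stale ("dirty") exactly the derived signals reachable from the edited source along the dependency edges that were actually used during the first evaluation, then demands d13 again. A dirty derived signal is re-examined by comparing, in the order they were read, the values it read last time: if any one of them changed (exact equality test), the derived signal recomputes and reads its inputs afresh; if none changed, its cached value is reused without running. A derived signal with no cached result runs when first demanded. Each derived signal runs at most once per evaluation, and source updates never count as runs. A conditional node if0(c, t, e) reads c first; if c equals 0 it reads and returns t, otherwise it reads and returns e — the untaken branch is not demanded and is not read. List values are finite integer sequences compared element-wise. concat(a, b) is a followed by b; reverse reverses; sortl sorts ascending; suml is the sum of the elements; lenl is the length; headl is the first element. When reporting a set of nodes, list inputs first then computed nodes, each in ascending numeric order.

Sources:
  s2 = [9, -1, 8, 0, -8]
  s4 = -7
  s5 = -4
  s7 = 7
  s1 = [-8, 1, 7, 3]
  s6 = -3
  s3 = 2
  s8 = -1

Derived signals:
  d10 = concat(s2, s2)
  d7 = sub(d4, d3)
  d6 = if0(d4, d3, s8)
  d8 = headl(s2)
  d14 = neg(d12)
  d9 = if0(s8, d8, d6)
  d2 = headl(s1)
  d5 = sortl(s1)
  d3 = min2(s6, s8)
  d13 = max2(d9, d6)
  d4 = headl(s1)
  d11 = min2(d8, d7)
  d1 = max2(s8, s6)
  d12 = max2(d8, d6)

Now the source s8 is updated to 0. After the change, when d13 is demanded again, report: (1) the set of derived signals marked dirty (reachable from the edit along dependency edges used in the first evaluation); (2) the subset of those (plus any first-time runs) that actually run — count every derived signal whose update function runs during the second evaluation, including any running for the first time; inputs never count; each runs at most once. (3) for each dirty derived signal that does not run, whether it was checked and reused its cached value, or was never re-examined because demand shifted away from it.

The edit dirties: d6, d9, d13.
4 derived signals run: d6, d8, d9, d13.
No dirty derived signal escaped a run.
Note the branch switch — d8 had no cache and runs now for the first time.

First demand of the output computes:
  d4 = headl([-8, 1, 7, 3]) = -8
  d6 = if0(d4=-8 -> else branch s8) = -1
  d9 = if0(s8=-1 -> else branch d6) = -1
  d13 = max2(-1, -1) = -1

After the edit, cleaning proceeds:
  d6: a read changed (s8 -1->0) — executes, giving 0.
  d8: had never run; runs now, result 9.
  d9: a read changed (s8 -1->0; d6 -1->0) — executes, giving 9.
  d13: a read changed (d9 -1->9; d6 -1->0) — executes, giving 9.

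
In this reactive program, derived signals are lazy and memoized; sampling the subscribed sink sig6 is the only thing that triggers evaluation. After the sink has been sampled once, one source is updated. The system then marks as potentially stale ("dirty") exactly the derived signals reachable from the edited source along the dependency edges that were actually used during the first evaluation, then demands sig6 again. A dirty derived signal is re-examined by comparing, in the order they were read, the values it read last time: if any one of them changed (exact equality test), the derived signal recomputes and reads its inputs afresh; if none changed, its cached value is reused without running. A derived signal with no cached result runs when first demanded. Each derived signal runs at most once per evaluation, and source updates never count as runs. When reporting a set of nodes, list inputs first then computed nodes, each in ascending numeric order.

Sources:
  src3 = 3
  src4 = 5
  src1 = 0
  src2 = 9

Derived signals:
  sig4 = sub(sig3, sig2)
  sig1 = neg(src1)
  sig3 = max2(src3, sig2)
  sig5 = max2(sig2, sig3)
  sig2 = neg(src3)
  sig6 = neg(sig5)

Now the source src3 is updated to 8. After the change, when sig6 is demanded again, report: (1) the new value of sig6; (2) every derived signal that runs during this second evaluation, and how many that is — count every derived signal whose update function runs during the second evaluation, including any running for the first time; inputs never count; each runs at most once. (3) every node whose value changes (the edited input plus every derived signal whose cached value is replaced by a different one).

First demand of the output computes:
  sig2 = neg(3) = -3
  sig3 = max2(3, -3) = 3
  sig5 = max2(-3, 3) = 3
  sig6 = neg(3) = -3

After the edit, cleaning proceeds:
  sig2: a read changed (src3 3->8) — executes, giving -8.
  sig3: a read changed (src3 3->8; sig2 -3->-8) — executes, giving 8.
  sig5: a read changed (sig2 -3->-8; sig3 3->8) — executes, giving 8.
  sig6: a read changed (sig5 3->8) — executes, giving -8.

Demanding sig6 again yields -8.
4 derived signals run: sig2, sig3, sig5, sig6.
The nodes whose values change: src3, sig2, sig3, sig5, sig6.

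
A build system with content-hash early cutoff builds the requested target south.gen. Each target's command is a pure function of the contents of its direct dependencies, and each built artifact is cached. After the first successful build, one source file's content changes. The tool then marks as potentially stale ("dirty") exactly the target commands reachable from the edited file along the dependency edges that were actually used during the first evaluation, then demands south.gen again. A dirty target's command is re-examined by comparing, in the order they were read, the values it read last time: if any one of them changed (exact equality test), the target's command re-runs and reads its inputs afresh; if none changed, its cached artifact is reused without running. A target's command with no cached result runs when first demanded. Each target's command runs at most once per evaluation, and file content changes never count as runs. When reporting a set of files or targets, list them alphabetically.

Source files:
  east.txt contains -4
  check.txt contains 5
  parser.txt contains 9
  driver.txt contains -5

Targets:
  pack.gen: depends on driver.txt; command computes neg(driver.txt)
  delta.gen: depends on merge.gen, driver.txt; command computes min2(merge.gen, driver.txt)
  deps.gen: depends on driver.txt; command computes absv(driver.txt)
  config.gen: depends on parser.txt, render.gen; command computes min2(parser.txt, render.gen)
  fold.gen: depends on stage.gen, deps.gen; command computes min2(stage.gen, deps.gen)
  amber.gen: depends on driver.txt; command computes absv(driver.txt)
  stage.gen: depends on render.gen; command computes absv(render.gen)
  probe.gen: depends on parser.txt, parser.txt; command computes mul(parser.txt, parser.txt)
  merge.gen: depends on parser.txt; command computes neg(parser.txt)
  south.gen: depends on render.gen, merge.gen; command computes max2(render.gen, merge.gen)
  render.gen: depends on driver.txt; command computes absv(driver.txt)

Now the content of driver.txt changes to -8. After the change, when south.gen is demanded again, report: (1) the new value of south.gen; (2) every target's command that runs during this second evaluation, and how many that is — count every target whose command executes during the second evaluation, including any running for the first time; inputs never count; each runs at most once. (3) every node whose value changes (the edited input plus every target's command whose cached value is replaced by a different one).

New value of south.gen: 8.
Target commands that run: render.gen, south.gen — 2 in total.
Values that change: driver.txt, render.gen, south.gen.

First evaluation (everything demanded from the output):
  merge.gen = neg(9) = -9
  render.gen = absv(-5) = 5
  south.gen = max2(5, -9) = 5

Propagation after the edit:
  render.gen: runs — driver.txt -5->-8; result 8.
  south.gen: runs — render.gen 5->8; result 8.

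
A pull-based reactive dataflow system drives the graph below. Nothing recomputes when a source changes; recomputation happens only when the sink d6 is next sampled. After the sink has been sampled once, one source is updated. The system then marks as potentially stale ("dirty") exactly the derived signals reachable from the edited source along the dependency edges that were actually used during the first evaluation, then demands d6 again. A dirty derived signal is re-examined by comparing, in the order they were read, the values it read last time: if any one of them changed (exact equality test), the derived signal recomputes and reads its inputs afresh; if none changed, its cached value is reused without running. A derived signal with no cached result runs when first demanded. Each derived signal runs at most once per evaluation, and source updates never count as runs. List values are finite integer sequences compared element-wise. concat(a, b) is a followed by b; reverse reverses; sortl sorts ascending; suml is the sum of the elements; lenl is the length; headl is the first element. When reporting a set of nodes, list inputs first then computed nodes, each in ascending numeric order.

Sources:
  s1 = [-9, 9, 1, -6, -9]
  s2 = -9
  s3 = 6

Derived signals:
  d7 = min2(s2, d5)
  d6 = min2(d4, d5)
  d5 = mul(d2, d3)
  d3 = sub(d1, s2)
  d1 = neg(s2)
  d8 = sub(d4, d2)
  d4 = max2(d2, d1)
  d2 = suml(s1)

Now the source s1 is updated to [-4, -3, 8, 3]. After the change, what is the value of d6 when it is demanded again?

First evaluation (everything demanded from the output):
  d1 = neg(-9) = 9
  d2 = suml([-9, 9, 1, -6, -9]) = -14
  d3 = sub(9, -9) = 18
  d4 = max2(-14, 9) = 9
  d5 = mul(-14, 18) = -252
  d6 = min2(9, -252) = -252

Propagation after the edit:
  d2: runs — s1 [-9, 9, 1, -6, -9]->[-4, -3, 8, 3]; result 4.
  d4: runs — d2 -14->4; result 9 (same value as before).
  d5: runs — d2 -14->4; result 72.
  d6: runs — d5 -252->72; result 9.

New value of d6: 9.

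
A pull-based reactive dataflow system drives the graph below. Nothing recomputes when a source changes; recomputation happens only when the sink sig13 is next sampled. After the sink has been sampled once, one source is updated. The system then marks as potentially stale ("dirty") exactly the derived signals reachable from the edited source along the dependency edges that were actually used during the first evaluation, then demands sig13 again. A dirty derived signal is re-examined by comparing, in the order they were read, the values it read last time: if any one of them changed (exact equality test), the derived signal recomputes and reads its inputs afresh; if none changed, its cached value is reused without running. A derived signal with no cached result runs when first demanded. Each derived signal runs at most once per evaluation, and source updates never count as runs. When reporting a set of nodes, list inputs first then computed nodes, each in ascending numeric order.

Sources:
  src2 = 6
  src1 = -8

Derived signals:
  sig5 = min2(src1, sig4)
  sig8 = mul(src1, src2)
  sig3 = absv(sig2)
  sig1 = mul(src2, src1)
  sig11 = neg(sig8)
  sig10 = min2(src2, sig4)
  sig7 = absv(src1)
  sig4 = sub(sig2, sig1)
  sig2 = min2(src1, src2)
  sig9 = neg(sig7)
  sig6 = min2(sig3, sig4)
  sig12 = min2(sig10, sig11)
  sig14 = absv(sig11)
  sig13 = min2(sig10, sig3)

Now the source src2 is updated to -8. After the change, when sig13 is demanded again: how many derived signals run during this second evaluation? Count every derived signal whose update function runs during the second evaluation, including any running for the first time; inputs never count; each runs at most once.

Derived signals that run: sig1, sig2, sig4, sig10, sig13 — 5 in total.
Key observation: the cutoff stops propagation at sig3 — its inputs' values are unchanged, so it reuses its cache.

First evaluation (everything demanded from the output):
  sig1 = mul(6, -8) = -48
  sig2 = min2(-8, 6) = -8
  sig3 = absv(-8) = 8
  sig4 = sub(-8, -48) = 40
  sig10 = min2(6, 40) = 6
  sig13 = min2(6, 8) = 6

Propagation after the edit:
  sig1: runs — src2 6->-8; result 64.
  sig2: runs — src2 6->-8; result -8 (same value as before).
  sig3: checked — values it read are unchanged (sig2 unchanged); reused cached 8 without running.
  sig4: runs — sig1 -48->64; result -72.
  sig10: runs — src2 6->-8; sig4 40->-72; result -72.
  sig13: runs — sig10 6->-72; result -72.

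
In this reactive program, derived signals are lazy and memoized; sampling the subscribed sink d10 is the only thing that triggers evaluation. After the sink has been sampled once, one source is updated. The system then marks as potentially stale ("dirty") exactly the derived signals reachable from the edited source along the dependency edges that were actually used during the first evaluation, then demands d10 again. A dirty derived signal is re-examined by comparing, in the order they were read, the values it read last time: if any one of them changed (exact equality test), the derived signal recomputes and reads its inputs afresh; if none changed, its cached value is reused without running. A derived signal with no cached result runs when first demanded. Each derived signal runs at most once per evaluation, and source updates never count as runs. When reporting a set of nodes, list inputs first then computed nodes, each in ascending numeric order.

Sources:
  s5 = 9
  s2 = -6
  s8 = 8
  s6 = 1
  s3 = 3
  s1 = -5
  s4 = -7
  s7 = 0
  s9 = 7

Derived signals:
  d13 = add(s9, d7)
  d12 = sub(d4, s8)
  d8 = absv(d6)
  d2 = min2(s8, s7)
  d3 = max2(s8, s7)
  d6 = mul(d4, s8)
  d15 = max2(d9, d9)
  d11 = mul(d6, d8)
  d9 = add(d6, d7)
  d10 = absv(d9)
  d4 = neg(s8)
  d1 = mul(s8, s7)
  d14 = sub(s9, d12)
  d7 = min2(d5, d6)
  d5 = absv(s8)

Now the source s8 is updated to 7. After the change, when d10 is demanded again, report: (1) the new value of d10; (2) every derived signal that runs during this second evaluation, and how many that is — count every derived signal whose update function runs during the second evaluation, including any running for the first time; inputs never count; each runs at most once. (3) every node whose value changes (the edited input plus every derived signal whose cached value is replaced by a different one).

Demanding d10 again yields 98.
6 derived signals run: d4, d5, d6, d7, d9, d10.
The nodes whose values change: s8, d4, d5, d6, d7, d9, d10.

First demand of the output computes:
  d4 = neg(8) = -8
  d5 = absv(8) = 8
  d6 = mul(-8, 8) = -64
  d7 = min2(8, -64) = -64
  d9 = add(-64, -64) = -128
  d10 = absv(-128) = 128

After the edit, cleaning proceeds:
  d4: a read changed (s8 8->7) — executes, giving -7.
  d5: a read changed (s8 8->7) — executes, giving 7.
  d6: a read changed (d4 -8->-7; s8 8->7) — executes, giving -49.
  d7: a read changed (d5 8->7; d6 -64->-49) — executes, giving -49.
  d9: a read changed (d6 -64->-49; d7 -64->-49) — executes, giving -98.
  d10: a read changed (d9 -128->-98) — executes, giving 98.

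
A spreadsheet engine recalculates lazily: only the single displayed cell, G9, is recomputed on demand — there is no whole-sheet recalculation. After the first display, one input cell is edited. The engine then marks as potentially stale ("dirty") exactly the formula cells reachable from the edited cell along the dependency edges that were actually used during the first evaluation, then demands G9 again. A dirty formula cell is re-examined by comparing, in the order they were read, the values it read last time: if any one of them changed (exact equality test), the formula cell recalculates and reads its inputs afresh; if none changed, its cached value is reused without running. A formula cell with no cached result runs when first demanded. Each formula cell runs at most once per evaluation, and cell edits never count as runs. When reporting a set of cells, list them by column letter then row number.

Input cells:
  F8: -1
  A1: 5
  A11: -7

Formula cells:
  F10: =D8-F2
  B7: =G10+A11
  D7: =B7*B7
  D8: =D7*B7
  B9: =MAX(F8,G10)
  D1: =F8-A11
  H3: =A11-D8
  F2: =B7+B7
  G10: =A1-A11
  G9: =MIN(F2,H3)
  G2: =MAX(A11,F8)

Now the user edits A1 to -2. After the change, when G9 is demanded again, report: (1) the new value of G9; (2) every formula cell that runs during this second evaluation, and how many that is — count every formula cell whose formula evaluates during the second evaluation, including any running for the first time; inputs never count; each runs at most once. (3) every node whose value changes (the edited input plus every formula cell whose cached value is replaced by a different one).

First evaluation (everything demanded from the output):
  G10 = 5 - -7 = 12
  B7 = 12 + -7 = 5
  D7 = 5 * 5 = 25
  D8 = 25 * 5 = 125
  F2 = 5 + 5 = 10
  H3 = -7 - 125 = -132
  G9 = MIN(10, -132) = -132

Propagation after the edit:
  G10: runs — A1 5->-2; result 5.
  B7: runs — G10 12->5; result -2.
  D7: runs — B7 5->-2; B7 5->-2; result 4.
  D8: runs — D7 25->4; B7 5->-2; result -8.
  F2: runs — B7 5->-2; B7 5->-2; result -4.
  H3: runs — D8 125->-8; result 1.
  G9: runs — F2 10->-4; H3 -132->1; result -4.

New value of G9: -4.
Formula cells that run: B7, D7, D8, F2, G9, G10, H3 — 7 in total.
Values that change: A1, B7, D7, D8, F2, G9, G10, H3.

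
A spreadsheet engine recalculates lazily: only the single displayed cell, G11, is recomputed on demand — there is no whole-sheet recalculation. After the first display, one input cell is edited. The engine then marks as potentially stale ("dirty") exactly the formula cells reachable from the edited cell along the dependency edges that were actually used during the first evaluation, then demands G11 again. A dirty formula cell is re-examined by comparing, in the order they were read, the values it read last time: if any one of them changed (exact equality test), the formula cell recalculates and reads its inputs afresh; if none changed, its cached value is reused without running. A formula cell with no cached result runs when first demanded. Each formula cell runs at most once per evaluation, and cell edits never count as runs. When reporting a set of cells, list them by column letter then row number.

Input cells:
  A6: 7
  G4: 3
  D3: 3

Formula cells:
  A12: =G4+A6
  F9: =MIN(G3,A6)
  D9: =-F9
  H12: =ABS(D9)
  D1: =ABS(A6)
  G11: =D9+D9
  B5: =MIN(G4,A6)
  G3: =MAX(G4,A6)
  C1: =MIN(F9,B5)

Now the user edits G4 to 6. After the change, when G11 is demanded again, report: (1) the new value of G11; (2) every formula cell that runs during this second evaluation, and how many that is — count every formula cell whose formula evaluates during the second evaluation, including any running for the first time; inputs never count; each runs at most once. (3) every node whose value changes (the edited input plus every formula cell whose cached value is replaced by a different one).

New value of G11: -14.
Formula cells that run: G3 — 1 in total.
Values that change: G4.
Key observation: the change is absorbed at G3 — it re-runs but produces the same value, and the output's value is unchanged.

First evaluation (everything demanded from the output):
  G3 = MAX(3, 7) = 7
  F9 = MIN(7, 7) = 7
  D9 = -(7) = -7
  G11 = -7 + -7 = -14

Propagation after the edit:
  G3: runs — G4 3->6; result 7 (same value as before).
  F9: checked — values it read are unchanged (G3 unchanged, A6 unchanged); reused cached 7 without running.
  D9: checked — values it read are unchanged (F9 unchanged); reused cached -7 without running.
  G11: checked — values it read are unchanged (D9 unchanged, D9 unchanged); reused cached -14 without running.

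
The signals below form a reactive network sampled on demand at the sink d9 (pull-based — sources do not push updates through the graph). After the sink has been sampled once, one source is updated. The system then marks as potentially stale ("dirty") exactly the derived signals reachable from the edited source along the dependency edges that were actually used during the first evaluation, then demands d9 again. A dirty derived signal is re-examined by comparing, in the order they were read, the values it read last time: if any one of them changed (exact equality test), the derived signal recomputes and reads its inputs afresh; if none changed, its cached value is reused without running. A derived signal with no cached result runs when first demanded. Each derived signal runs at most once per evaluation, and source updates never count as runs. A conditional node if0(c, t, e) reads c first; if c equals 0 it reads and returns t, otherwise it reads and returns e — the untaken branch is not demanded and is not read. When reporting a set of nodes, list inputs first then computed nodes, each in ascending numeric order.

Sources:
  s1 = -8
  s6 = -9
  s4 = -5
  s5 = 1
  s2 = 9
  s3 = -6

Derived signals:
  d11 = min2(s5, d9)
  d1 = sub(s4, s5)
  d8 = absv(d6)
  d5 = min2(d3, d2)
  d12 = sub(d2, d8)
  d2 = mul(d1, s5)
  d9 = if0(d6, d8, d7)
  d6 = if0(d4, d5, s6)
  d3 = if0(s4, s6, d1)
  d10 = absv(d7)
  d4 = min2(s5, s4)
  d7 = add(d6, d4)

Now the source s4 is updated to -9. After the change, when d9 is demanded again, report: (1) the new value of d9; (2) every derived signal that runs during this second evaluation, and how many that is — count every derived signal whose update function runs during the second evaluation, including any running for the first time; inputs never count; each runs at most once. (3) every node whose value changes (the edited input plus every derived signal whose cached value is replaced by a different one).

d9 now evaluates to -18.
Run set: d4, d6, d7, d9 (4 run).
Changed values: s4, d4, d7, d9.

Initial pass — values computed on the first demand:
  d4 = min2(1, -5) = -5
  d6 = if0(d4=-5 -> else branch s6) = -9
  d7 = add(-9, -5) = -14
  d9 = if0(d6=-9 -> else branch d7) = -14

Second demand — change propagation:
  d4: re-runs because s4 -5->-9; new result -9.
  d6: re-runs because d4 -5->-9; new result -9 (unchanged).
  d7: re-runs because d4 -5->-9; new result -18.
  d9: re-runs because d7 -14->-18; new result -18.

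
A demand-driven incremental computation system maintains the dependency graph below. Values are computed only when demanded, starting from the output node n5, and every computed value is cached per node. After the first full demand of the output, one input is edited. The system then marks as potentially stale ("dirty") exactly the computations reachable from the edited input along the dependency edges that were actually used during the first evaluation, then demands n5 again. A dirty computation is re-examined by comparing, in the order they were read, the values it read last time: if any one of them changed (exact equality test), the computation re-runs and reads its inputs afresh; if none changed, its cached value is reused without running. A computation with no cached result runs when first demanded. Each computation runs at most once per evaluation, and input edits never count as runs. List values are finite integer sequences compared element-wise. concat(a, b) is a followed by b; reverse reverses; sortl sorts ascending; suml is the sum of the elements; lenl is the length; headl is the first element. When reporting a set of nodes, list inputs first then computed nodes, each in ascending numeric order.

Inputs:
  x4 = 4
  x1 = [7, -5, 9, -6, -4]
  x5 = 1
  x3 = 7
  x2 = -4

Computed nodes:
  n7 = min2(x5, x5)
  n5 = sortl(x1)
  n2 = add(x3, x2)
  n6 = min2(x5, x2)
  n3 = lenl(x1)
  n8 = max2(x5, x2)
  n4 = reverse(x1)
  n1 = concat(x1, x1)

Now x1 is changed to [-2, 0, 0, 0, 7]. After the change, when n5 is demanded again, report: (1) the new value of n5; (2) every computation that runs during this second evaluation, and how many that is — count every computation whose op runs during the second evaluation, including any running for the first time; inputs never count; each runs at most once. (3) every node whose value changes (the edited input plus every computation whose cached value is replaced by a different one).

New value of n5: [-2, 0, 0, 0, 7].
Computations that run: n5 — 1 in total.
Values that change: x1, n5.

First evaluation (everything demanded from the output):
  n5 = sortl([7, -5, 9, -6, -4]) = [-6, -5, -4, 7, 9]

Propagation after the edit:
  n5: runs — x1 [7, -5, 9, -6, -4]->[-2, 0, 0, 0, 7]; result [-2, 0, 0, 0, 7].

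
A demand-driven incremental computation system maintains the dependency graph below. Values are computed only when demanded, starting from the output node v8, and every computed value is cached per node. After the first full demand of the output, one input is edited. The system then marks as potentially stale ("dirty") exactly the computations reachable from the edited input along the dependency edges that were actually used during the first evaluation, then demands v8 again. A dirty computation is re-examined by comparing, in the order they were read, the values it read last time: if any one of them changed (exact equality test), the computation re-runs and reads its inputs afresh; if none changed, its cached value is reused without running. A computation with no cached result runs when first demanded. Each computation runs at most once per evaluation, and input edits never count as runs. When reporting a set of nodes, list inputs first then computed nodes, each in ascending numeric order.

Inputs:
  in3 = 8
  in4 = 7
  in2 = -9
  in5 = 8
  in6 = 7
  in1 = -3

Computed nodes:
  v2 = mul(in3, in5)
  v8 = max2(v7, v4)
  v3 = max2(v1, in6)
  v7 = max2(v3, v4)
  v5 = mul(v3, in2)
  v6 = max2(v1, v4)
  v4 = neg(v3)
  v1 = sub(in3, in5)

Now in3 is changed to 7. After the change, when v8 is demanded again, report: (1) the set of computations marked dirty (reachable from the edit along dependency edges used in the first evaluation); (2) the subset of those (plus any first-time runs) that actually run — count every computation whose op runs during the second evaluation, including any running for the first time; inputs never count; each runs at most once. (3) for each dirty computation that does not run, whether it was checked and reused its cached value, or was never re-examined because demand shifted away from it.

Marked dirty: v1, v3, v4, v7, v8.
Computations that run: v1, v3 — 2 in total.
Checked but reused from cache: v4, v7, v8.
Key observation: the change is absorbed at v3 — it re-runs but produces the same value, and the output's value is unchanged.

First evaluation (everything demanded from the output):
  v1 = sub(8, 8) = 0
  v3 = max2(0, 7) = 7
  v4 = neg(7) = -7
  v7 = max2(7, -7) = 7
  v8 = max2(7, -7) = 7

Propagation after the edit:
  v1: runs — in3 8->7; result -1.
  v3: runs — v1 0->-1; result 7 (same value as before).
  v4: checked — values it read are unchanged (v3 unchanged); reused cached -7 without running.
  v7: checked — values it read are unchanged (v3 unchanged, v4 unchanged); reused cached 7 without running.
  v8: checked — values it read are unchanged (v7 unchanged, v4 unchanged); reused cached 7 without running.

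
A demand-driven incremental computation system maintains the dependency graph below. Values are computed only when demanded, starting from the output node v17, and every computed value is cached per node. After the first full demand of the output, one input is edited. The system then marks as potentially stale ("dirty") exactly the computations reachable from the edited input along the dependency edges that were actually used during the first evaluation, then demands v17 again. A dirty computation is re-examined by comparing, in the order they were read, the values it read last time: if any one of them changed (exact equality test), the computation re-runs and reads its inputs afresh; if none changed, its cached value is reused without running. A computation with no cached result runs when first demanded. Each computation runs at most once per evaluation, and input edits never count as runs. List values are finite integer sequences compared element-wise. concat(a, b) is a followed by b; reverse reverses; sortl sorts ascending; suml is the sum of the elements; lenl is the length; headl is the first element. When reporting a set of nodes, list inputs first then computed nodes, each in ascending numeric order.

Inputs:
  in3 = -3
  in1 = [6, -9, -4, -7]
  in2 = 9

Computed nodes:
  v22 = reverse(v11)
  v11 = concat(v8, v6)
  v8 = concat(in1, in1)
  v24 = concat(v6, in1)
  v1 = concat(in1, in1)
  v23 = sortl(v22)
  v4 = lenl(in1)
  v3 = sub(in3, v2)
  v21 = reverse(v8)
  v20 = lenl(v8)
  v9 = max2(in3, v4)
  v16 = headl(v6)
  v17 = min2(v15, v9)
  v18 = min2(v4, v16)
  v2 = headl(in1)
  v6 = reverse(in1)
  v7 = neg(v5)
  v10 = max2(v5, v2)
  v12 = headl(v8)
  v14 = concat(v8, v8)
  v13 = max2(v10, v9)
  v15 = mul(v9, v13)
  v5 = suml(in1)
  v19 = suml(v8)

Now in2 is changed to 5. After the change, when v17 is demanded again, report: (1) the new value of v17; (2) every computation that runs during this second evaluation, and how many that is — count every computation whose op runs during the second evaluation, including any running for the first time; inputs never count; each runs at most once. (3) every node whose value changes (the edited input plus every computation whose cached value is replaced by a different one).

New value of v17: 4.
Computations that run: none — 0 in total.
Values that change: in2.
Key observation: in2 is never demanded by the output, so the edit triggers no recomputation at all.

First evaluation (everything demanded from the output):
  v2 = headl([6, -9, -4, -7]) = 6
  v4 = lenl([6, -9, -4, -7]) = 4
  v5 = suml([6, -9, -4, -7]) = -14
  v9 = max2(-3, 4) = 4
  v10 = max2(-14, 6) = 6
  v13 = max2(6, 4) = 6
  v15 = mul(4, 6) = 24
  v17 = min2(24, 4) = 4

Propagation after the edit:
  in2 feeds no computation that the output demands — nothing is marked dirty and nothing runs.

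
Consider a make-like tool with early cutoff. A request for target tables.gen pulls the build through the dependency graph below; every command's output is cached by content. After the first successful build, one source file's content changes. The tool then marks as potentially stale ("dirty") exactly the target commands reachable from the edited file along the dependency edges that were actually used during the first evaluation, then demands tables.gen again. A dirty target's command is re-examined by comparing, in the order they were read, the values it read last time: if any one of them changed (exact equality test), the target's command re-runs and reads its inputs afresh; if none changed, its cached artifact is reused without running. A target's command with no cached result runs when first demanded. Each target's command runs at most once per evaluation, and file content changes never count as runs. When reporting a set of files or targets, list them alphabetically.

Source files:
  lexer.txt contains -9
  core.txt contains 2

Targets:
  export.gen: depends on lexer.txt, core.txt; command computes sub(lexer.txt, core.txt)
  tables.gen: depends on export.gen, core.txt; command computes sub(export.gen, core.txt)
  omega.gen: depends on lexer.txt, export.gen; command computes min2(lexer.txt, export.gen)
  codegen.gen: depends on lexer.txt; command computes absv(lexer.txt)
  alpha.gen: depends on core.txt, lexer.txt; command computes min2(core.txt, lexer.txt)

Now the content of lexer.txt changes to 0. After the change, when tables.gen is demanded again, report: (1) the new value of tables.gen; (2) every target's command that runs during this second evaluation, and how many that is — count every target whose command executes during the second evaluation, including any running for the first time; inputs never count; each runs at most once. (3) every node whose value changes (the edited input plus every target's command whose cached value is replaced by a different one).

Demanding tables.gen again yields -4.
2 target commands run: export.gen, tables.gen.
The nodes whose values change: export.gen, lexer.txt, tables.gen.

First demand of the output computes:
  export.gen = sub(-9, 2) = -11
  tables.gen = sub(-11, 2) = -13

After the edit, cleaning proceeds:
  export.gen: a read changed (lexer.txt -9->0) — executes, giving -2.
  tables.gen: a read changed (export.gen -11->-2) — executes, giving -4.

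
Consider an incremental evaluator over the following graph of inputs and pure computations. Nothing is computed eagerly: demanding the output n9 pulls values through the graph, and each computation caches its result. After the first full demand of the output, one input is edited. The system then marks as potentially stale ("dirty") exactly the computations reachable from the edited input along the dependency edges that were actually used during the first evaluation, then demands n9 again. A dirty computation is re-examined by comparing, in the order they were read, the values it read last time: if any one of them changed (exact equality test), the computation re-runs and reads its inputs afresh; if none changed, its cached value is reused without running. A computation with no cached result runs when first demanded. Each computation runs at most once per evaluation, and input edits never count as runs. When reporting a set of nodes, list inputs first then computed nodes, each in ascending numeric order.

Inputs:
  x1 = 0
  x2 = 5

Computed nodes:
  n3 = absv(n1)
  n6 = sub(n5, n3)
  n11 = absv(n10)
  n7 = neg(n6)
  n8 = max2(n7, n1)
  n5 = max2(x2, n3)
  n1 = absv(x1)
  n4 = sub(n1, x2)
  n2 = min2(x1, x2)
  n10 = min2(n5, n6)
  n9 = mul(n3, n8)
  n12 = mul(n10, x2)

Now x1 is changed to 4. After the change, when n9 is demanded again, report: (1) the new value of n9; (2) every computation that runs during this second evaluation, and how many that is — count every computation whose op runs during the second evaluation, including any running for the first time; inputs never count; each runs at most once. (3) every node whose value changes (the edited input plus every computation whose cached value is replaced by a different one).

Initial pass — values computed on the first demand:
  n1 = absv(0) = 0
  n3 = absv(0) = 0
  n5 = max2(5, 0) = 5
  n6 = sub(5, 0) = 5
  n7 = neg(5) = -5
  n8 = max2(-5, 0) = 0
  n9 = mul(0, 0) = 0

Second demand — change propagation:
  n1: re-runs because x1 0->4; new result 4.
  n3: re-runs because n1 0->4; new result 4.
  n5: re-runs because n3 0->4; new result 5 (unchanged).
  n6: re-runs because n3 0->4; new result 1.
  n7: re-runs because n6 5->1; new result -1.
  n8: re-runs because n7 -5->-1; n1 0->4; new result 4.
  n9: re-runs because n3 0->4; n8 0->4; new result 16.

n9 now evaluates to 16.
Run set: n1, n3, n5, n6, n7, n8, n9 (7 run).
Changed values: x1, n1, n3, n6, n7, n8, n9.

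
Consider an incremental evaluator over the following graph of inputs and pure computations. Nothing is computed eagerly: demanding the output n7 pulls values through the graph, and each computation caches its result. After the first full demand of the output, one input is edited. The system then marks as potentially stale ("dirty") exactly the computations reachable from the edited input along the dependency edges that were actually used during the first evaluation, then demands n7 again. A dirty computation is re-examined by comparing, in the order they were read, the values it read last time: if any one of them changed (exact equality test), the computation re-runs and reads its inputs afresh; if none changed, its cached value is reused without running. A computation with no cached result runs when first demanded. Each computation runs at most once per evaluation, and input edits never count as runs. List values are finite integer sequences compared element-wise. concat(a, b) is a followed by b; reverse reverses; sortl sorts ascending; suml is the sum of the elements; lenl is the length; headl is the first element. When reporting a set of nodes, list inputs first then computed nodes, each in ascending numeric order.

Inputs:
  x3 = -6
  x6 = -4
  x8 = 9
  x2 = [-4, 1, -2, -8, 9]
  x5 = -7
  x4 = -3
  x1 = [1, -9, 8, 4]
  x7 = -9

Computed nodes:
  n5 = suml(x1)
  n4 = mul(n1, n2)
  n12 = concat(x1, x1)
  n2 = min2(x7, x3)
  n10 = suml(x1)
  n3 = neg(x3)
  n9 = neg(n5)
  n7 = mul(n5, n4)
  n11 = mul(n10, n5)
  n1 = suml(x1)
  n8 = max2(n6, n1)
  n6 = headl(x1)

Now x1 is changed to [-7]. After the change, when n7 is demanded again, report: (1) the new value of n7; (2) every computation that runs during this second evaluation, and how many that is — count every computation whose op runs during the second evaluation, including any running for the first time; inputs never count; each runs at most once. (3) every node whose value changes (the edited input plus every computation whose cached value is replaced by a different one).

n7 now evaluates to -441.
Run set: n1, n4, n5, n7 (4 run).
Changed values: x1, n1, n4, n5, n7.

Initial pass — values computed on the first demand:
  n1 = suml([1, -9, 8, 4]) = 4
  n2 = min2(-9, -6) = -9
  n4 = mul(4, -9) = -36
  n5 = suml([1, -9, 8, 4]) = 4
  n7 = mul(4, -36) = -144

Second demand — change propagation:
  n1: re-runs because x1 [1, -9, 8, 4]->[-7]; new result -7.
  n4: re-runs because n1 4->-7; new result 63.
  n5: re-runs because x1 [1, -9, 8, 4]->[-7]; new result -7.
  n7: re-runs because n5 4->-7; n4 -36->63; new result -441.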